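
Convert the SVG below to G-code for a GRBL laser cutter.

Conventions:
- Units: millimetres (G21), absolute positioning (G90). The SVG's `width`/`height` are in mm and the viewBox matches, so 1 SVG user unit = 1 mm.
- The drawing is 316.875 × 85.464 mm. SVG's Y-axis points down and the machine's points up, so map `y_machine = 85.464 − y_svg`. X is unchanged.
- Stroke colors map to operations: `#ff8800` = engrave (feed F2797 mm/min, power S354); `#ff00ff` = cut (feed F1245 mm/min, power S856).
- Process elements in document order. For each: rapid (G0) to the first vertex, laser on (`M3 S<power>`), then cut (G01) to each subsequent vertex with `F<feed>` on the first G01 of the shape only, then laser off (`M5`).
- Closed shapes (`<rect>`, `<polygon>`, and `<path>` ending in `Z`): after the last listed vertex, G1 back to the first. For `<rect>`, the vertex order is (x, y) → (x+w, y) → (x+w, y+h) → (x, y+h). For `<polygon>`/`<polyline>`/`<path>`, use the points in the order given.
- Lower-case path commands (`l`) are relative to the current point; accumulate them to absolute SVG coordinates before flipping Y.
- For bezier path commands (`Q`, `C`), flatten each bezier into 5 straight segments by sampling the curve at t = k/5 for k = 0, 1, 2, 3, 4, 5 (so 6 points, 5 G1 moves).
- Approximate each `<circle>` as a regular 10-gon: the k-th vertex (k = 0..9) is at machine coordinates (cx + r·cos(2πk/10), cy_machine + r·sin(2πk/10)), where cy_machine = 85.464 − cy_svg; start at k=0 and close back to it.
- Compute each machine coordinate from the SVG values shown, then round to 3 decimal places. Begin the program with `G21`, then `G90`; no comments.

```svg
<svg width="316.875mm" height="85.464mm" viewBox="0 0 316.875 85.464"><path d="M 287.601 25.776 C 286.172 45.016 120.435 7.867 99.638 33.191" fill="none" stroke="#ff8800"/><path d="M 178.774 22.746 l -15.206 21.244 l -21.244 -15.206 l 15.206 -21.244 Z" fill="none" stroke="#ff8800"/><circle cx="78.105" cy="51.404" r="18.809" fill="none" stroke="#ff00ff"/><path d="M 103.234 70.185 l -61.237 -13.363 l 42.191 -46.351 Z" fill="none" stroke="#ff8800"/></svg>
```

G21
G90
G0 X287.601 Y59.688
M3 S354
G01 X269.501 Y53.960 F2797
G01 X226.810 Y56.060
G01 X174.374 Y60.282
G01 X127.035 Y60.922
G01 X99.638 Y52.273
M5
G0 X178.774 Y62.718
M3 S354
G01 X163.568 Y41.474 F2797
G01 X142.324 Y56.680
G01 X157.530 Y77.924
G01 X178.774 Y62.718
M5
G0 X96.914 Y34.060
M3 S856
G01 X93.322 Y45.116 F1245
G01 X83.917 Y51.948
G01 X72.293 Y51.948
G01 X62.888 Y45.116
G01 X59.296 Y34.060
G01 X62.888 Y23.004
G01 X72.293 Y16.172
G01 X83.917 Y16.172
G01 X93.322 Y23.004
G01 X96.914 Y34.060
M5
G0 X103.234 Y15.279
M3 S354
G01 X41.997 Y28.642 F2797
G01 X84.188 Y74.993
G01 X103.234 Y15.279
M5

Since the viewBox matches the mm dimensions, user units are millimetres directly. The only transform is the Y-flip y_m = 85.464 − y_svg.

Shape 1 is a cubic bezier drawn with `<path>`. Its stroke #ff8800 means engrave at S354, F2797. After flipping Y the toolpath is (287.601,59.688) → (269.501,53.960) → (226.810,56.060) → (174.374,60.282) → (127.035,60.922) → (99.638,52.273).

Shape 2 is a regular polygon drawn with `<path>`. Its stroke #ff8800 means engrave at S354, F2797. After flipping Y the toolpath is (178.774,62.718) → (163.568,41.474) → (142.324,56.680) → (157.530,77.924) → (178.774,62.718), returning to the start.

Shape 3 is a circle drawn with `<circle>`. Its stroke #ff00ff means cut at S856, F1245. After flipping Y the toolpath is (96.914,34.060) → (93.322,45.116) → (83.917,51.948) → (72.293,51.948) → (62.888,45.116) → (59.296,34.060) → (62.888,23.004) → (72.293,16.172) → (83.917,16.172) → (93.322,23.004) → (96.914,34.060), returning to the start.

Shape 4 is a regular polygon drawn with `<path>`. Its stroke #ff8800 means engrave at S354, F2797. After flipping Y the toolpath is (103.234,15.279) → (41.997,28.642) → (84.188,74.993) → (103.234,15.279), returning to the start.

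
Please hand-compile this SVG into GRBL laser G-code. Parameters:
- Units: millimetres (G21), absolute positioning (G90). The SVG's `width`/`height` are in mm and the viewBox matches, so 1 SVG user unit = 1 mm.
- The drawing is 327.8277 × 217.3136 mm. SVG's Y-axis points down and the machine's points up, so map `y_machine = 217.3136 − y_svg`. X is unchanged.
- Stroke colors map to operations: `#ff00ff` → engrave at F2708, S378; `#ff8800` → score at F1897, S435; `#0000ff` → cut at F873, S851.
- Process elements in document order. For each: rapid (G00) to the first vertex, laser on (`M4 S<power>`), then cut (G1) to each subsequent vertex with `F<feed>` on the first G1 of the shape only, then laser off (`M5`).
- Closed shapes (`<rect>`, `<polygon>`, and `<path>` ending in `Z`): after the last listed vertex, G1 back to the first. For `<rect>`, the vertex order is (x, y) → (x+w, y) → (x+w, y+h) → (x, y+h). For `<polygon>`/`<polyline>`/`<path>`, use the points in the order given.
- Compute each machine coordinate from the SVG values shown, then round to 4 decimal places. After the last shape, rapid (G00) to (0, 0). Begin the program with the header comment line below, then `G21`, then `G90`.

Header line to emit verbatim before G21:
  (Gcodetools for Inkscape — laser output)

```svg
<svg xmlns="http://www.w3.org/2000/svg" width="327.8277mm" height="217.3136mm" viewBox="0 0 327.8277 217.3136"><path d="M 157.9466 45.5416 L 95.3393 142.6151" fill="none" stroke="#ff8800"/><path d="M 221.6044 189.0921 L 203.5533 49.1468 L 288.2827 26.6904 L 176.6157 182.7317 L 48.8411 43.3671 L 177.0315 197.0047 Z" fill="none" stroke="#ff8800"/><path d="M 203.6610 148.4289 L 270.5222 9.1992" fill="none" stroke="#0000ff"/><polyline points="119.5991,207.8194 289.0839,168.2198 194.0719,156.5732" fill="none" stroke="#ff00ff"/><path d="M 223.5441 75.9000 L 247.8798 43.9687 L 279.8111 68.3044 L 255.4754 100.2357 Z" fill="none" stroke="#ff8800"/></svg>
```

1 u = 1 mm; y_m = 217.3136 − y.

[1] `<path>` line segment, #ff8800→score S435 F1897: (157.9466,171.7720) → (95.3393,74.6985)

[2] `<path>` closed polygon, #ff8800→score S435 F1897: (221.6044,28.2215) → (203.5533,168.1668) → (288.2827,190.6232) → (176.6157,34.5819) → (48.8411,173.9465) → (177.0315,20.3089) → (221.6044,28.2215) (closed)

[3] `<path>` line segment, #0000ff→cut S851 F873: (203.6610,68.8847) → (270.5222,208.1144)

[4] `<polyline>` open polyline, #ff00ff→engrave S378 F2708: (119.5991,9.4942) → (289.0839,49.0938) → (194.0719,60.7404)

[5] `<path>` regular polygon, #ff8800→score S435 F1897: (223.5441,141.4136) → (247.8798,173.3449) → (279.8111,149.0092) → (255.4754,117.0779) → (223.5441,141.4136) (closed)

(Gcodetools for Inkscape — laser output)
G21
G90
G00 X157.9466 Y171.7720
M4 S435
G1 X95.3393 Y74.6985 F1897
M5
G00 X221.6044 Y28.2215
M4 S435
G1 X203.5533 Y168.1668 F1897
G1 X288.2827 Y190.6232
G1 X176.6157 Y34.5819
G1 X48.8411 Y173.9465
G1 X177.0315 Y20.3089
G1 X221.6044 Y28.2215
M5
G00 X203.6610 Y68.8847
M4 S851
G1 X270.5222 Y208.1144 F873
M5
G00 X119.5991 Y9.4942
M4 S378
G1 X289.0839 Y49.0938 F2708
G1 X194.0719 Y60.7404
M5
G00 X223.5441 Y141.4136
M4 S435
G1 X247.8798 Y173.3449 F1897
G1 X279.8111 Y149.0092
G1 X255.4754 Y117.0779
G1 X223.5441 Y141.4136
M5
G00 X0.0000 Y0.0000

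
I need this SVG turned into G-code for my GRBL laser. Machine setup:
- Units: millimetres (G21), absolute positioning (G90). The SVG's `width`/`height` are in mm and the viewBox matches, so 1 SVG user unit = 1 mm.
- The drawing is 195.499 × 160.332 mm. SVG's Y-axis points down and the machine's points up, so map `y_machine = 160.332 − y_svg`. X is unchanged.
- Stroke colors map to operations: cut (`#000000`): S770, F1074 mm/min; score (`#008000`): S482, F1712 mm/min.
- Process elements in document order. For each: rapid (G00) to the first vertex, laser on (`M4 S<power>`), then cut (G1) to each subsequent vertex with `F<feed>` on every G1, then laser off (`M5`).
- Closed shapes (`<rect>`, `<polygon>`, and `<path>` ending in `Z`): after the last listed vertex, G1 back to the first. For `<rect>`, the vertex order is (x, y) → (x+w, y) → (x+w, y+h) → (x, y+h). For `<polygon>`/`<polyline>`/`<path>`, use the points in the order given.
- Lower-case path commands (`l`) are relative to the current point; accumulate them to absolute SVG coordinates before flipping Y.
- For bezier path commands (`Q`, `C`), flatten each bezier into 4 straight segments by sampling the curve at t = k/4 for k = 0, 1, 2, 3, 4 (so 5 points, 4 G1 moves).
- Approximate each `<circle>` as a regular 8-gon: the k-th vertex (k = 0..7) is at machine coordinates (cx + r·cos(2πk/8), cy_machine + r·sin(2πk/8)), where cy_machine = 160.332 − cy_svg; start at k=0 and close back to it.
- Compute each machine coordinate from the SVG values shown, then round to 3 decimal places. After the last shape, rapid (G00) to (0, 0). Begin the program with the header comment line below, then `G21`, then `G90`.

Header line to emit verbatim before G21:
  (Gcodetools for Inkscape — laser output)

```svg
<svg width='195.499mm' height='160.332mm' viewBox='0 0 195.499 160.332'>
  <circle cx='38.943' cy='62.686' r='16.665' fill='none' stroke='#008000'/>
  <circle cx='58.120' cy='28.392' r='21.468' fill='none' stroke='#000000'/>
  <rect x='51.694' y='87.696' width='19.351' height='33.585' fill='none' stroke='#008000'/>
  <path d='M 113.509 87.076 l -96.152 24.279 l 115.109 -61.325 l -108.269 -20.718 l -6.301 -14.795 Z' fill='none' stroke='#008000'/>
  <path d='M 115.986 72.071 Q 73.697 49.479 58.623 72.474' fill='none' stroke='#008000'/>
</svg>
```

viewBox `0 0 195.499 160.332` with mm width/height → 1 unit = 1 mm. Flip: y_m = 160.332 − y_svg.

**Shape 1** — `<circle>` circle, stroke `#008000` → score (S482, F1712). Machine vertices: (55.608,97.646) → (50.727,109.430) → (38.943,114.311) → (27.159,109.430) → (22.278,97.646) → (27.159,85.862) → (38.943,80.981) → (50.727,85.862) → (55.608,97.646). Closed: final G1 returns to the first vertex.

**Shape 2** — `<circle>` circle, stroke `#000000` → cut (S770, F1074). Machine vertices: (79.588,131.940) → (73.300,147.120) → (58.120,153.408) → (42.940,147.120) → (36.652,131.940) → (42.940,116.760) → (58.120,110.472) → (73.300,116.760) → (79.588,131.940). Closed: final G1 returns to the first vertex.

**Shape 3** — `<rect>` rectangle, stroke `#008000` → score (S482, F1712). Machine vertices: (51.694,72.636) → (71.045,72.636) → (71.045,39.051) → (51.694,39.051) → (51.694,72.636). Closed: final G1 returns to the first vertex.

**Shape 4** — `<path>` closed polygon, stroke `#008000` → score (S482, F1712). Machine vertices: (113.509,73.256) → (17.357,48.977) → (132.466,110.302) → (24.197,131.020) → (17.896,145.815) → (113.509,73.256). Closed: final G1 returns to the first vertex.

**Shape 5** — `<path>` quadratic bezier, stroke `#008000` → score (S482, F1712). Control points (SVG): P0=(115.986,72.071), P1=(73.697,49.479), P2=(58.623,72.474); sampled at t=k/4. Machine vertices: (115.986,88.261) → (96.542,96.708) → (80.501,99.456) → (67.861,96.506) → (58.623,87.858). Open path.

(Gcodetools for Inkscape — laser output)
G21
G90
G00 X55.608 Y97.646
M4 S482
G1 X50.727 Y109.430 F1712
G1 X38.943 Y114.311 F1712
G1 X27.159 Y109.430 F1712
G1 X22.278 Y97.646 F1712
G1 X27.159 Y85.862 F1712
G1 X38.943 Y80.981 F1712
G1 X50.727 Y85.862 F1712
G1 X55.608 Y97.646 F1712
M5
G00 X79.588 Y131.940
M4 S770
G1 X73.300 Y147.120 F1074
G1 X58.120 Y153.408 F1074
G1 X42.940 Y147.120 F1074
G1 X36.652 Y131.940 F1074
G1 X42.940 Y116.760 F1074
G1 X58.120 Y110.472 F1074
G1 X73.300 Y116.760 F1074
G1 X79.588 Y131.940 F1074
M5
G00 X51.694 Y72.636
M4 S482
G1 X71.045 Y72.636 F1712
G1 X71.045 Y39.051 F1712
G1 X51.694 Y39.051 F1712
G1 X51.694 Y72.636 F1712
M5
G00 X113.509 Y73.256
M4 S482
G1 X17.357 Y48.977 F1712
G1 X132.466 Y110.302 F1712
G1 X24.197 Y131.020 F1712
G1 X17.896 Y145.815 F1712
G1 X113.509 Y73.256 F1712
M5
G00 X115.986 Y88.261
M4 S482
G1 X96.542 Y96.708 F1712
G1 X80.501 Y99.456 F1712
G1 X67.861 Y96.506 F1712
G1 X58.623 Y87.858 F1712
M5
G00 X0.000 Y0.000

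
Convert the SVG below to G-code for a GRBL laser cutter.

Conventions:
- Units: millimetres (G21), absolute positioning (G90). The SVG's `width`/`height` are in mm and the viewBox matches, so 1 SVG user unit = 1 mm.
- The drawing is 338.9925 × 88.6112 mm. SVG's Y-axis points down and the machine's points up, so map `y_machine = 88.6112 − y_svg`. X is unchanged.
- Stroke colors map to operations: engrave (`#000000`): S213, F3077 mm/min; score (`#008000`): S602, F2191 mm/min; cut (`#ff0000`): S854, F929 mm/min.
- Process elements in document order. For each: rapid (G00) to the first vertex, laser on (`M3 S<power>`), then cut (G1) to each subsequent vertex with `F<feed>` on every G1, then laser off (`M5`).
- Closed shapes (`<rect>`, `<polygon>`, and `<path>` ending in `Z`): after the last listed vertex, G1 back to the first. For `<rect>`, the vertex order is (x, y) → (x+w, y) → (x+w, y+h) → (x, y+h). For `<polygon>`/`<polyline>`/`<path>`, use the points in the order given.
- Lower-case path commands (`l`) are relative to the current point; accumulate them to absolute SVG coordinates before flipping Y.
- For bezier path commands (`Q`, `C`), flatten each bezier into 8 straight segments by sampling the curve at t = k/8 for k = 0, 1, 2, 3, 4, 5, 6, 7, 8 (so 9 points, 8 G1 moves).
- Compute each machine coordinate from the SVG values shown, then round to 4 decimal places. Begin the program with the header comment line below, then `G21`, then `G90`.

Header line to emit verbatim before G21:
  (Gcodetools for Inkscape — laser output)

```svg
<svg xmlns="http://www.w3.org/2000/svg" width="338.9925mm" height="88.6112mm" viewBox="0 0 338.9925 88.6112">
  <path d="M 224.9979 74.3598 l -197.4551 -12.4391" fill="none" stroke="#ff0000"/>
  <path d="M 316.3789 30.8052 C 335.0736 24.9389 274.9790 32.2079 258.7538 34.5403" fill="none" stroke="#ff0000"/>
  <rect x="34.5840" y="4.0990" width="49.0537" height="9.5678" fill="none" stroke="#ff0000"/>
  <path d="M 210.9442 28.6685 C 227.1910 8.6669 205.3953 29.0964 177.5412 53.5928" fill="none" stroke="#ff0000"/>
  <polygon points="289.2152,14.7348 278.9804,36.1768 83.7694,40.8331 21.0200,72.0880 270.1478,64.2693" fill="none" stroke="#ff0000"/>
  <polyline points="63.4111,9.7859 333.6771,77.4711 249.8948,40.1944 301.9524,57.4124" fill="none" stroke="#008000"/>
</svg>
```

viewBox `0 0 338.9925 88.6112` with mm width/height → 1 unit = 1 mm. Flip: y_m = 88.6112 − y_svg.

**Shape 1** — `<path>` line segment, stroke `#ff0000` → cut (S854, F929). Machine vertices: (224.9979,14.2514) → (27.5428,26.6905). Open path.

**Shape 2** — `<path>` cubic bezier, stroke `#ff0000` → cut (S854, F929). Control points (SVG): P0=(316.3789,30.8052), P1=(335.0736,24.9389), P2=(274.9790,32.2079), P3=(258.7538,34.5403); sampled at t=k/8. Machine vertices: (316.3789,57.8060) → (319.9357,59.4254) → (317.5435,60.0252) → (310.6395,59.8171) → (300.6613,59.0130) → (289.0462,57.8245) → (277.2317,56.4634) → (266.6551,55.1417) → (258.7538,54.0709). Open path.

**Shape 3** — `<rect>` rectangle, stroke `#ff0000` → cut (S854, F929). Machine vertices: (34.5840,84.5122) → (83.6377,84.5122) → (83.6377,74.9444) → (34.5840,74.9444) → (34.5840,84.5122). Closed: final G1 returns to the first vertex.

**Shape 4** — `<path>` cubic bezier, stroke `#ff0000` → cut (S854, F929). Control points (SVG): P0=(210.9442,28.6685), P1=(227.1910,8.6669), P2=(205.3953,29.0964), P3=(177.5412,53.5928); sampled at t=k/8. Machine vertices: (210.9442,59.9427) → (215.3160,65.6191) → (216.4961,67.9313) → (214.8593,67.3053) → (210.7805,64.1673) → (204.6345,58.9435) → (196.7961,52.0600) → (187.6400,43.9429) → (177.5412,35.0184). Open path.

**Shape 5** — `<polygon>` closed polygon, stroke `#ff0000` → cut (S854, F929). Machine vertices: (289.2152,73.8764) → (278.9804,52.4344) → (83.7694,47.7781) → (21.0200,16.5232) → (270.1478,24.3419) → (289.2152,73.8764). Closed: final G1 returns to the first vertex.

**Shape 6** — `<polyline>` open polyline, stroke `#008000` → score (S602, F2191). Machine vertices: (63.4111,78.8253) → (333.6771,11.1401) → (249.8948,48.4168) → (301.9524,31.1988). Open path.

(Gcodetools for Inkscape — laser output)
G21
G90
G00 X224.9979 Y14.2514
M3 S854
G1 X27.5428 Y26.6905 F929
M5
G00 X316.3789 Y57.8060
M3 S854
G1 X319.9357 Y59.4254 F929
G1 X317.5435 Y60.0252 F929
G1 X310.6395 Y59.8171 F929
G1 X300.6613 Y59.0130 F929
G1 X289.0462 Y57.8245 F929
G1 X277.2317 Y56.4634 F929
G1 X266.6551 Y55.1417 F929
G1 X258.7538 Y54.0709 F929
M5
G00 X34.5840 Y84.5122
M3 S854
G1 X83.6377 Y84.5122 F929
G1 X83.6377 Y74.9444 F929
G1 X34.5840 Y74.9444 F929
G1 X34.5840 Y84.5122 F929
M5
G00 X210.9442 Y59.9427
M3 S854
G1 X215.3160 Y65.6191 F929
G1 X216.4961 Y67.9313 F929
G1 X214.8593 Y67.3053 F929
G1 X210.7805 Y64.1673 F929
G1 X204.6345 Y58.9435 F929
G1 X196.7961 Y52.0600 F929
G1 X187.6400 Y43.9429 F929
G1 X177.5412 Y35.0184 F929
M5
G00 X289.2152 Y73.8764
M3 S854
G1 X278.9804 Y52.4344 F929
G1 X83.7694 Y47.7781 F929
G1 X21.0200 Y16.5232 F929
G1 X270.1478 Y24.3419 F929
G1 X289.2152 Y73.8764 F929
M5
G00 X63.4111 Y78.8253
M3 S602
G1 X333.6771 Y11.1401 F2191
G1 X249.8948 Y48.4168 F2191
G1 X301.9524 Y31.1988 F2191
M5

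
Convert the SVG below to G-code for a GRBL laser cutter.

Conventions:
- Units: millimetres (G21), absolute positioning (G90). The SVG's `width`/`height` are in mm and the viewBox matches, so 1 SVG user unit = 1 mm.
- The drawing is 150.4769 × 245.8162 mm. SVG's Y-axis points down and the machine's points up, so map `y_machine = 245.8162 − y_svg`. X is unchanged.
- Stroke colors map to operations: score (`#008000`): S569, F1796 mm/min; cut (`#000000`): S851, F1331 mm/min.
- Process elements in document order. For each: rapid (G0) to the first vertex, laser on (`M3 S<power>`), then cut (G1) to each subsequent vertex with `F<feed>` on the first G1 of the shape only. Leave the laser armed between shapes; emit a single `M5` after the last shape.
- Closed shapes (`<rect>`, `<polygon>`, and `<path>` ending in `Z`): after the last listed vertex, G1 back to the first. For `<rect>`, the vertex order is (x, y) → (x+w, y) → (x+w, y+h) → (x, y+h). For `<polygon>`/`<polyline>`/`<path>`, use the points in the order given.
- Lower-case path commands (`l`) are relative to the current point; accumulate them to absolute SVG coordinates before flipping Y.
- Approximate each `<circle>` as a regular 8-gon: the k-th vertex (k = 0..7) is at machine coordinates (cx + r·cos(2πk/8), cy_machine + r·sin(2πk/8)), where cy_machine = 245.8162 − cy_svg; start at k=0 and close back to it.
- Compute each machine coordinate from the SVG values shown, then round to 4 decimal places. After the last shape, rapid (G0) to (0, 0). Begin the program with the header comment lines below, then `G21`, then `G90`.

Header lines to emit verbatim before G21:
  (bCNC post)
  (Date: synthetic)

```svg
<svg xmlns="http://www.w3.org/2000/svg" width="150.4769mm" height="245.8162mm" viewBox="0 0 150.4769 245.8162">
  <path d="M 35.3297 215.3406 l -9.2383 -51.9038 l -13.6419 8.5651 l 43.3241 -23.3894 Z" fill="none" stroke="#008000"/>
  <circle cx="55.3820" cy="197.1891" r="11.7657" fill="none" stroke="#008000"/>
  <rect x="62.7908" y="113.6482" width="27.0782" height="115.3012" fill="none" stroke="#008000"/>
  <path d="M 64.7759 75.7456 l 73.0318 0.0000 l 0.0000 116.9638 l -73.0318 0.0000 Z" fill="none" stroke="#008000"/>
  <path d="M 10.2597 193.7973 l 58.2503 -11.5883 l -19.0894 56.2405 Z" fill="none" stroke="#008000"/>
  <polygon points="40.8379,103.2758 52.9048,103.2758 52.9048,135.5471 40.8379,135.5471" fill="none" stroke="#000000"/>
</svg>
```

viewBox `0 0 150.4769 245.8162` with mm width/height → 1 unit = 1 mm. Flip: y_m = 245.8162 − y_svg.

**Shape 1** — `<path>` closed polygon, stroke `#008000` → score (S569, F1796). Machine vertices: (35.3297,30.4756) → (26.0914,82.3794) → (12.4495,73.8143) → (55.7736,97.2037) → (35.3297,30.4756). Closed: final G1 returns to the first vertex.

**Shape 2** — `<circle>` circle, stroke `#008000` → score (S569, F1796). Machine vertices: (67.1477,48.6271) → (63.7016,56.9467) → (55.3820,60.3928) → (47.0624,56.9467) → (43.6163,48.6271) → (47.0624,40.3075) → (55.3820,36.8614) → (63.7016,40.3075) → (67.1477,48.6271). Closed: final G1 returns to the first vertex.

**Shape 3** — `<rect>` rectangle, stroke `#008000` → score (S569, F1796). Machine vertices: (62.7908,132.1680) → (89.8690,132.1680) → (89.8690,16.8668) → (62.7908,16.8668) → (62.7908,132.1680). Closed: final G1 returns to the first vertex.

**Shape 4** — `<path>` rectangle, stroke `#008000` → score (S569, F1796). Machine vertices: (64.7759,170.0706) → (137.8077,170.0706) → (137.8077,53.1068) → (64.7759,53.1068) → (64.7759,170.0706). Closed: final G1 returns to the first vertex.

**Shape 5** — `<path>` regular polygon, stroke `#008000` → score (S569, F1796). Machine vertices: (10.2597,52.0189) → (68.5100,63.6072) → (49.4206,7.3667) → (10.2597,52.0189). Closed: final G1 returns to the first vertex.

**Shape 6** — `<polygon>` rectangle, stroke `#000000` → cut (S851, F1331). Machine vertices: (40.8379,142.5404) → (52.9048,142.5404) → (52.9048,110.2691) → (40.8379,110.2691) → (40.8379,142.5404). Closed: final G1 returns to the first vertex.

(bCNC post)
(Date: synthetic)
G21
G90
G0 X35.3297 Y30.4756
M3 S569
G1 X26.0914 Y82.3794 F1796
G1 X12.4495 Y73.8143
G1 X55.7736 Y97.2037
G1 X35.3297 Y30.4756
G0 X67.1477 Y48.6271
M3 S569
G1 X63.7016 Y56.9467 F1796
G1 X55.3820 Y60.3928
G1 X47.0624 Y56.9467
G1 X43.6163 Y48.6271
G1 X47.0624 Y40.3075
G1 X55.3820 Y36.8614
G1 X63.7016 Y40.3075
G1 X67.1477 Y48.6271
G0 X62.7908 Y132.1680
M3 S569
G1 X89.8690 Y132.1680 F1796
G1 X89.8690 Y16.8668
G1 X62.7908 Y16.8668
G1 X62.7908 Y132.1680
G0 X64.7759 Y170.0706
M3 S569
G1 X137.8077 Y170.0706 F1796
G1 X137.8077 Y53.1068
G1 X64.7759 Y53.1068
G1 X64.7759 Y170.0706
G0 X10.2597 Y52.0189
M3 S569
G1 X68.5100 Y63.6072 F1796
G1 X49.4206 Y7.3667
G1 X10.2597 Y52.0189
G0 X40.8379 Y142.5404
M3 S851
G1 X52.9048 Y142.5404 F1331
G1 X52.9048 Y110.2691
G1 X40.8379 Y110.2691
G1 X40.8379 Y142.5404
M5
G0 X0.0000 Y0.0000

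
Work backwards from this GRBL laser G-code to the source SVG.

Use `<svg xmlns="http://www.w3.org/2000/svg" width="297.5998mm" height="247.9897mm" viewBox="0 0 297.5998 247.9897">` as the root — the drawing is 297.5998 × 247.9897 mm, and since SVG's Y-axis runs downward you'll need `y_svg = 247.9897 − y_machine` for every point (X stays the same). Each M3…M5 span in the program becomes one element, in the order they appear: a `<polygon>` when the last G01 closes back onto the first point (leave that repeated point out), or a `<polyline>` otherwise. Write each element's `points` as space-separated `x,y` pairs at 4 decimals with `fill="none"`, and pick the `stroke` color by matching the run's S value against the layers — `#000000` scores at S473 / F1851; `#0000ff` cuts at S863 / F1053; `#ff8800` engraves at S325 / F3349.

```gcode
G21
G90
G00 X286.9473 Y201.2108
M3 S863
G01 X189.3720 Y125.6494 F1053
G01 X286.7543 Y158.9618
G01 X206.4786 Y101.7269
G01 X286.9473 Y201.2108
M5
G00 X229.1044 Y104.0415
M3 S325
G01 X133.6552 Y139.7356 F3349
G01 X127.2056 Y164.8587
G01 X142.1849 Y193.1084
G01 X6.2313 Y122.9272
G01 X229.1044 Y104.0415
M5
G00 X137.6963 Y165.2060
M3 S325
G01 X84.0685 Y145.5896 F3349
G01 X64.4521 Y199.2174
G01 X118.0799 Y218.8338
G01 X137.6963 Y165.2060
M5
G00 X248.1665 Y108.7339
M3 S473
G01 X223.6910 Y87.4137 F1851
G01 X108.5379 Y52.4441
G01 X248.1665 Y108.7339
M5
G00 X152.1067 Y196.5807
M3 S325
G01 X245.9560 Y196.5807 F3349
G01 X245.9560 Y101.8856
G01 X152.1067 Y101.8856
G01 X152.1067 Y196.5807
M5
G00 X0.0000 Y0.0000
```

<svg xmlns="http://www.w3.org/2000/svg" width="297.5998mm" height="247.9897mm" viewBox="0 0 297.5998 247.9897">
  <polygon points="286.9473,46.7789 189.3720,122.3403 286.7543,89.0279 206.4786,146.2628" fill="none" stroke="#0000ff"/>
  <polygon points="229.1044,143.9482 133.6552,108.2541 127.2056,83.1310 142.1849,54.8813 6.2313,125.0625" fill="none" stroke="#ff8800"/>
  <polygon points="137.6963,82.7837 84.0685,102.4001 64.4521,48.7723 118.0799,29.1559" fill="none" stroke="#ff8800"/>
  <polygon points="248.1665,139.2558 223.6910,160.5760 108.5379,195.5456" fill="none" stroke="#000000"/>
  <polygon points="152.1067,51.4090 245.9560,51.4090 245.9560,146.1041 152.1067,146.1041" fill="none" stroke="#ff8800"/>
</svg>

Each laser-on run becomes one SVG element. Flip Y back into SVG space with y_svg = 247.9897 − y_machine.

Run 1: power S863 maps to stroke `#0000ff` (cut). The run returns to its start, so emit a `<polygon>` with points (Y-flipped): 286.9473,46.7789 189.3720,122.3403 286.7543,89.0279 206.4786,146.2628.

Run 2: S325 ⇒ engrave layer `#ff8800`. The run returns to its start, so emit a `<polygon>` with points (Y-flipped): 229.1044,143.9482 133.6552,108.2541 127.2056,83.1310 142.1849,54.8813 6.2313,125.0625.

Run 3: the run's S325 means `#ff8800` (engrave). The run returns to its start, so emit a `<polygon>` with points (Y-flipped): 137.6963,82.7837 84.0685,102.4001 64.4521,48.7723 118.0799,29.1559.

Run 4: the run's S473 means `#000000` (score). The run returns to its start, so emit a `<polygon>` with points (Y-flipped): 248.1665,139.2558 223.6910,160.5760 108.5379,195.5456.

Run 5: S325 ⇒ engrave layer `#ff8800`. The run returns to its start, so emit a `<polygon>` with points (Y-flipped): 152.1067,51.4090 245.9560,51.4090 245.9560,146.1041 152.1067,146.1041.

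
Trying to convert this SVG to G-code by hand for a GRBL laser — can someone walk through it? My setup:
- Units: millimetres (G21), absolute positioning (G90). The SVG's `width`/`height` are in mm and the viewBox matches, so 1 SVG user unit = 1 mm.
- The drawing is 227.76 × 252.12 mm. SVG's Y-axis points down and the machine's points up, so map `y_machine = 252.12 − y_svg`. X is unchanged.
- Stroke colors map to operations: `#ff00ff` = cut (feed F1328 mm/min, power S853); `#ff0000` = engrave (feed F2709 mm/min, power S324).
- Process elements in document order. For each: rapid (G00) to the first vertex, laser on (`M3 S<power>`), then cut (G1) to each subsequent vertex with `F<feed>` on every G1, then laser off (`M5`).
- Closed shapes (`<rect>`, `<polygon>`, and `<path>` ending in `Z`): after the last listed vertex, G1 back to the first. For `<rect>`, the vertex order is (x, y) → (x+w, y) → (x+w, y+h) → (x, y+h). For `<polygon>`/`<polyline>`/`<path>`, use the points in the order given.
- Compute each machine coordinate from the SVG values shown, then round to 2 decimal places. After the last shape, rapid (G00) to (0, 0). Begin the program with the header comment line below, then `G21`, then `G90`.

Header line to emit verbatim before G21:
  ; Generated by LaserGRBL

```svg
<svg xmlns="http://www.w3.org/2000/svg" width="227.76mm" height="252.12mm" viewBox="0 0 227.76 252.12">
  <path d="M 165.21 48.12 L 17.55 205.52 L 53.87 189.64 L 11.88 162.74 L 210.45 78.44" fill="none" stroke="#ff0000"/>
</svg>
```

Since the viewBox matches the mm dimensions, user units are millimetres directly. The only transform is the Y-flip y_m = 252.12 − y_svg.

Shape 1 is a open polyline drawn with `<path>`. Its stroke #ff0000 means engrave at S324, F2709. After flipping Y the toolpath is (165.21,204.00) → (17.55,46.60) → (53.87,62.48) → (11.88,89.38) → (210.45,173.68).

; Generated by LaserGRBL
G21
G90
G00 X165.21 Y204.00
M3 S324
G1 X17.55 Y46.60 F2709
G1 X53.87 Y62.48 F2709
G1 X11.88 Y89.38 F2709
G1 X210.45 Y173.68 F2709
M5
G00 X0.00 Y0.00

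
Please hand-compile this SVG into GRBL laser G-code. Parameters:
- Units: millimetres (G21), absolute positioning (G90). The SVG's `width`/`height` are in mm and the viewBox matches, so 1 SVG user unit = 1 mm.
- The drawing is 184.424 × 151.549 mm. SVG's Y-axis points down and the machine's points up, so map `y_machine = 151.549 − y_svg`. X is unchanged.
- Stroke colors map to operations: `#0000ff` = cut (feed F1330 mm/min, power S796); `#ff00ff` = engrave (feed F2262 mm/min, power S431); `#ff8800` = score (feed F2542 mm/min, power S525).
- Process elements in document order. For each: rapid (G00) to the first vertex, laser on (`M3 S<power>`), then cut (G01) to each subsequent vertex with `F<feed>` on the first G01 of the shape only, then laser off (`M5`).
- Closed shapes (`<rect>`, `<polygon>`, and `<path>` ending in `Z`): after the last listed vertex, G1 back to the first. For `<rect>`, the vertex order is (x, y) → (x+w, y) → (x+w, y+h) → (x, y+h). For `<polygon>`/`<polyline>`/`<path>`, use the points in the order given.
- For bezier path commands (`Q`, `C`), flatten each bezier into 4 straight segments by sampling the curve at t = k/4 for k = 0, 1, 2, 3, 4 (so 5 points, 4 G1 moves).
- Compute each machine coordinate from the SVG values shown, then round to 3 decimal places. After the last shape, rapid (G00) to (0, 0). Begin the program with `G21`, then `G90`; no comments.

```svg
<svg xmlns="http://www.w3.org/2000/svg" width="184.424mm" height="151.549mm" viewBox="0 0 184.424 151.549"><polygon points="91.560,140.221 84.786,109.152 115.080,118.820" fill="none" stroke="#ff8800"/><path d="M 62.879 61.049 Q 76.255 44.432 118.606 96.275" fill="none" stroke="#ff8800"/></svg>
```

G21
G90
G00 X91.560 Y11.328
M3 S525
G01 X84.786 Y42.397 F2542
G01 X115.080 Y32.729
G01 X91.560 Y11.328
M5
G00 X62.879 Y90.500
M3 S525
G01 X71.378 Y94.530 F2542
G01 X83.499 Y90.002
G01 X99.241 Y76.917
G01 X118.606 Y55.274
M5
G00 X0.000 Y0.000

viewBox `0 0 184.424 151.549` with mm width/height → 1 unit = 1 mm. Flip: y_m = 151.549 − y_svg.

**Shape 1** — `<polygon>` regular polygon, stroke `#ff8800` → score (S525, F2542). Machine vertices: (91.560,11.328) → (84.786,42.397) → (115.080,32.729) → (91.560,11.328). Closed: final G1 returns to the first vertex.

**Shape 2** — `<path>` quadratic bezier, stroke `#ff8800` → score (S525, F2542). Control points (SVG): P0=(62.879,61.049), P1=(76.255,44.432), P2=(118.606,96.275); sampled at t=k/4. Machine vertices: (62.879,90.500) → (71.378,94.530) → (83.499,90.002) → (99.241,76.917) → (118.606,55.274). Open path.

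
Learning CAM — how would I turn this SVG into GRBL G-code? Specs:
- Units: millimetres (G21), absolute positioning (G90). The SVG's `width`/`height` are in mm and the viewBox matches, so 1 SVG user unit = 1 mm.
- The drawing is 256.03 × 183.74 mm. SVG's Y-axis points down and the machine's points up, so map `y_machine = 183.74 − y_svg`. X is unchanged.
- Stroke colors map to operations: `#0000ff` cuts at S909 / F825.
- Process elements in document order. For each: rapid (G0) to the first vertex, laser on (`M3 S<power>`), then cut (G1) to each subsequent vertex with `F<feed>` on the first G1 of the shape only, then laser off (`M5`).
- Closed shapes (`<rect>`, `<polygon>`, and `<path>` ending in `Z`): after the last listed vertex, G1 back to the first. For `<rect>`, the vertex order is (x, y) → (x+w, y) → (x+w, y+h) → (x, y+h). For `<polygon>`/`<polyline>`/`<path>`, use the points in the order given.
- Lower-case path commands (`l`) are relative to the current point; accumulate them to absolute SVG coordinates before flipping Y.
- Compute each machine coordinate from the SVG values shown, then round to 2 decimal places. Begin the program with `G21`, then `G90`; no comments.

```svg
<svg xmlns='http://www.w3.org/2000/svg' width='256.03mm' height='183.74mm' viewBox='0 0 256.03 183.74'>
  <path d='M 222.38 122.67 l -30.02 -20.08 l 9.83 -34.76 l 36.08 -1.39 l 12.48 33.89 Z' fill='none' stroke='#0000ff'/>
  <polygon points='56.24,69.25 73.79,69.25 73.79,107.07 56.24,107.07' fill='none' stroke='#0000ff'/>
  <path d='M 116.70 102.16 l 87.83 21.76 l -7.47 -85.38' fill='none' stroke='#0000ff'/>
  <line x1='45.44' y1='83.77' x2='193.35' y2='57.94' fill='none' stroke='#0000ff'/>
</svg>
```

G21
G90
G0 X222.38 Y61.07
M3 S909
G1 X192.36 Y81.15 F825
G1 X202.19 Y115.91
G1 X238.27 Y117.30
G1 X250.75 Y83.41
G1 X222.38 Y61.07
M5
G0 X56.24 Y114.49
M3 S909
G1 X73.79 Y114.49 F825
G1 X73.79 Y76.67
G1 X56.24 Y76.67
G1 X56.24 Y114.49
M5
G0 X116.70 Y81.58
M3 S909
G1 X204.53 Y59.82 F825
G1 X197.06 Y145.20
M5
G0 X45.44 Y99.97
M3 S909
G1 X193.35 Y125.80 F825
M5

viewBox `0 0 256.03 183.74` with mm width/height → 1 unit = 1 mm. Flip: y_m = 183.74 − y_svg.

**Shape 1** — `<path>` regular polygon, stroke `#0000ff` → cut (S909, F825). Machine vertices: (222.38,61.07) → (192.36,81.15) → (202.19,115.91) → (238.27,117.30) → (250.75,83.41) → (222.38,61.07). Closed: final G1 returns to the first vertex.

**Shape 2** — `<polygon>` rectangle, stroke `#0000ff` → cut (S909, F825). Machine vertices: (56.24,114.49) → (73.79,114.49) → (73.79,76.67) → (56.24,76.67) → (56.24,114.49). Closed: final G1 returns to the first vertex.

**Shape 3** — `<path>` open polyline, stroke `#0000ff` → cut (S909, F825). Machine vertices: (116.70,81.58) → (204.53,59.82) → (197.06,145.20). Open path.

**Shape 4** — `<line>` line segment, stroke `#0000ff` → cut (S909, F825). Machine vertices: (45.44,99.97) → (193.35,125.80). Open path.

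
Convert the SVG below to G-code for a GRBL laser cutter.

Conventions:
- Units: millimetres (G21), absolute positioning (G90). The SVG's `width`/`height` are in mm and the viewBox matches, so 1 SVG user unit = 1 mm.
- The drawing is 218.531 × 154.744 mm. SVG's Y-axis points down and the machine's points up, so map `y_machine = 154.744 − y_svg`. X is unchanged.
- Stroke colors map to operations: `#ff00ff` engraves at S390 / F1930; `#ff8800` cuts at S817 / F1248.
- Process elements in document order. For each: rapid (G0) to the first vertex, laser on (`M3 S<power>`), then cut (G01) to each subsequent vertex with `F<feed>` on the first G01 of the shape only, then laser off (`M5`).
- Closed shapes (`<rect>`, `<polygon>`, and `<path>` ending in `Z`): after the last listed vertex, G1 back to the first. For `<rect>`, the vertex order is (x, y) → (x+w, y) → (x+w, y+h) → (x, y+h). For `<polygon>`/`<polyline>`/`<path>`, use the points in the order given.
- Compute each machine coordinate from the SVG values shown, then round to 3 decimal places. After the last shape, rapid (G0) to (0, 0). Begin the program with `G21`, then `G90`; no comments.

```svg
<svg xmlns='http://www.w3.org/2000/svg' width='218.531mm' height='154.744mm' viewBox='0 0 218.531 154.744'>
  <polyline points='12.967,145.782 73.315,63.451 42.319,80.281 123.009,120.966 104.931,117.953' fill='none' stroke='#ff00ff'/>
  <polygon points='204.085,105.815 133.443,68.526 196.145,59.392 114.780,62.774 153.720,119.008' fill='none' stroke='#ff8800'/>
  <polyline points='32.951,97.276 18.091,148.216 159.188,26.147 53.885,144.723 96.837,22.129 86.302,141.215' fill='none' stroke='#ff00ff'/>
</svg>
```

viewBox `0 0 218.531 154.744` with mm width/height → 1 unit = 1 mm. Flip: y_m = 154.744 − y_svg.

**Shape 1** — `<polyline>` open polyline, stroke `#ff00ff` → engrave (S390, F1930). Machine vertices: (12.967,8.962) → (73.315,91.293) → (42.319,74.463) → (123.009,33.778) → (104.931,36.791). Open path.

**Shape 2** — `<polygon>` closed polygon, stroke `#ff8800` → cut (S817, F1248). Machine vertices: (204.085,48.929) → (133.443,86.218) → (196.145,95.352) → (114.780,91.970) → (153.720,35.736) → (204.085,48.929). Closed: final G1 returns to the first vertex.

**Shape 3** — `<polyline>` open polyline, stroke `#ff00ff` → engrave (S390, F1930). Machine vertices: (32.951,57.468) → (18.091,6.528) → (159.188,128.597) → (53.885,10.021) → (96.837,132.615) → (86.302,13.529). Open path.

G21
G90
G0 X12.967 Y8.962
M3 S390
G01 X73.315 Y91.293 F1930
G01 X42.319 Y74.463
G01 X123.009 Y33.778
G01 X104.931 Y36.791
M5
G0 X204.085 Y48.929
M3 S817
G01 X133.443 Y86.218 F1248
G01 X196.145 Y95.352
G01 X114.780 Y91.970
G01 X153.720 Y35.736
G01 X204.085 Y48.929
M5
G0 X32.951 Y57.468
M3 S390
G01 X18.091 Y6.528 F1930
G01 X159.188 Y128.597
G01 X53.885 Y10.021
G01 X96.837 Y132.615
G01 X86.302 Y13.529
M5
G0 X0.000 Y0.000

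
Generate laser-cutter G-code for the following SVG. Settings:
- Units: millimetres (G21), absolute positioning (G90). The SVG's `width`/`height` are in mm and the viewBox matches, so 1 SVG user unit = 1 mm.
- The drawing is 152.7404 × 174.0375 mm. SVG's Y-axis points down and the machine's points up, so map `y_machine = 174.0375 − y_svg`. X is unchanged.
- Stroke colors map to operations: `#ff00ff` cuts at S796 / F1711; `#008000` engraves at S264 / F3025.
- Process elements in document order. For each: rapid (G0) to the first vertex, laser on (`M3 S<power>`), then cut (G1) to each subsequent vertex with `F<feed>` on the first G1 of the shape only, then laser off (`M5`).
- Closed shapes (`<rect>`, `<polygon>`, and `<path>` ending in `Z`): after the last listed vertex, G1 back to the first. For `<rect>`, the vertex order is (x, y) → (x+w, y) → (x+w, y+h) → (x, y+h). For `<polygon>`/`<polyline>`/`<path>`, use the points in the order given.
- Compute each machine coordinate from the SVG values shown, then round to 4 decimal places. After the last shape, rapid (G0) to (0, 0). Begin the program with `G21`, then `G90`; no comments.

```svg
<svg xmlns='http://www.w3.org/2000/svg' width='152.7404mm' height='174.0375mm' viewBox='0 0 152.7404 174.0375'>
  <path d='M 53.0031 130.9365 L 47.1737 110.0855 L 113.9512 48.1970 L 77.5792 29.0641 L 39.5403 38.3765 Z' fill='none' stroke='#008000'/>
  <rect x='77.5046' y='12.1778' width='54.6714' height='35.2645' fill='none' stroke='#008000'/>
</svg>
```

1 u = 1 mm; y_m = 174.0375 − y.

[1] `<path>` closed polygon, #008000→engrave S264 F3025: (53.0031,43.1010) → (47.1737,63.9520) → (113.9512,125.8405) → (77.5792,144.9734) → (39.5403,135.6610) → (53.0031,43.1010) (closed)

[2] `<rect>` rectangle, #008000→engrave S264 F3025: (77.5046,161.8597) → (132.1760,161.8597) → (132.1760,126.5952) → (77.5046,126.5952) → (77.5046,161.8597) (closed)

G21
G90
G0 X53.0031 Y43.1010
M3 S264
G1 X47.1737 Y63.9520 F3025
G1 X113.9512 Y125.8405
G1 X77.5792 Y144.9734
G1 X39.5403 Y135.6610
G1 X53.0031 Y43.1010
M5
G0 X77.5046 Y161.8597
M3 S264
G1 X132.1760 Y161.8597 F3025
G1 X132.1760 Y126.5952
G1 X77.5046 Y126.5952
G1 X77.5046 Y161.8597
M5
G0 X0.0000 Y0.0000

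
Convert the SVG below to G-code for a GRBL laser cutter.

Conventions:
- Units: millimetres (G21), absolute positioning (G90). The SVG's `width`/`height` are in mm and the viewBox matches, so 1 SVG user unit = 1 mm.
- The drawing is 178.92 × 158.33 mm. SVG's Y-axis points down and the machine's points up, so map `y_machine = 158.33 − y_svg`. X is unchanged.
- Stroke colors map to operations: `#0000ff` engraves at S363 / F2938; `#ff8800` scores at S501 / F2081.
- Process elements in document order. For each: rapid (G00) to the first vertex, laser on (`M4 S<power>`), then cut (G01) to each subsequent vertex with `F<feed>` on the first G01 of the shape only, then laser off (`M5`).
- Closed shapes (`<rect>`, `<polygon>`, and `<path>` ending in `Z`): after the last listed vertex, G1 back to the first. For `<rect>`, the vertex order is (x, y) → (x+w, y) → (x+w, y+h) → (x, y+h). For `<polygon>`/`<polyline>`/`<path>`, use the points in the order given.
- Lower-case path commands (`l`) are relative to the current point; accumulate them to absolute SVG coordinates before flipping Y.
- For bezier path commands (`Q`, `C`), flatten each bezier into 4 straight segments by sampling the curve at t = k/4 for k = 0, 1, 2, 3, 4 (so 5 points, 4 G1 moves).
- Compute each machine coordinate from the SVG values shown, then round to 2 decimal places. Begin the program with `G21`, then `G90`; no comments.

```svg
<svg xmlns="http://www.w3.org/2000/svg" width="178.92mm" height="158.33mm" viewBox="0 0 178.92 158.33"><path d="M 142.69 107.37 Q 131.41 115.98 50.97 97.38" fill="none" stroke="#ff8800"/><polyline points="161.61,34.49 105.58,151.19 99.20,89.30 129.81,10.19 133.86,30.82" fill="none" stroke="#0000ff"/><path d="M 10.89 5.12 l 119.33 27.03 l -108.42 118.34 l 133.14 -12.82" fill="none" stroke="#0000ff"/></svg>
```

G21
G90
G00 X142.69 Y50.96
M4 S501
G01 X132.73 Y48.36 F2081
G01 X114.12 Y49.15
G01 X86.87 Y53.35
G01 X50.97 Y60.95
M5
G00 X161.61 Y123.84
M4 S363
G01 X105.58 Y7.14 F2938
G01 X99.20 Y69.03
G01 X129.81 Y148.14
G01 X133.86 Y127.51
M5
G00 X10.89 Y153.21
M4 S363
G01 X130.22 Y126.18 F2938
G01 X21.80 Y7.84
G01 X154.94 Y20.66
M5

viewBox `0 0 178.92 158.33` with mm width/height → 1 unit = 1 mm. Flip: y_m = 158.33 − y_svg.

**Shape 1** — `<path>` quadratic bezier, stroke `#ff8800` → score (S501, F2081). Control points (SVG): P0=(142.69,107.37), P1=(131.41,115.98), P2=(50.97,97.38); sampled at t=k/4. Machine vertices: (142.69,50.96) → (132.73,48.36) → (114.12,49.15) → (86.87,53.35) → (50.97,60.95). Open path.

**Shape 2** — `<polyline>` open polyline, stroke `#0000ff` → engrave (S363, F2938). Machine vertices: (161.61,123.84) → (105.58,7.14) → (99.20,69.03) → (129.81,148.14) → (133.86,127.51). Open path.

**Shape 3** — `<path>` open polyline, stroke `#0000ff` → engrave (S363, F2938). Machine vertices: (10.89,153.21) → (130.22,126.18) → (21.80,7.84) → (154.94,20.66). Open path.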